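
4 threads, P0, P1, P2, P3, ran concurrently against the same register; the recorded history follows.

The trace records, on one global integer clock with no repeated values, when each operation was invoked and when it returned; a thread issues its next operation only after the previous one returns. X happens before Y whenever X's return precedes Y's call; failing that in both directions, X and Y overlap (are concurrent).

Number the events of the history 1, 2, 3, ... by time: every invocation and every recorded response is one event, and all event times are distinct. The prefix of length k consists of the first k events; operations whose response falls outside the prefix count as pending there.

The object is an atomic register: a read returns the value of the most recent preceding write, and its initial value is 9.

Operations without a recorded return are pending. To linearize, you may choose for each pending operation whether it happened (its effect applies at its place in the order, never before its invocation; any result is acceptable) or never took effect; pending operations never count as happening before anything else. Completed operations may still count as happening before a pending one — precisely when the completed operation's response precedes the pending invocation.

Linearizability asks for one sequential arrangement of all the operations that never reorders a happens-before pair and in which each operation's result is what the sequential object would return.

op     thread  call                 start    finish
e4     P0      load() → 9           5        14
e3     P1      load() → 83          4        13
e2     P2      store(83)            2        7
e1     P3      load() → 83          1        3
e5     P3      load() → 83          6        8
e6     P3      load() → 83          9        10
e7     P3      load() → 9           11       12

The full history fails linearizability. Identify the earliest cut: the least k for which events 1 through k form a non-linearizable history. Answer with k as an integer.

events 1..11 are still linearizable — one witness is e2, e1, e3, e4, e5, e6:
after step 1 (e2 store(83)): value 83
after step 2 (e1 load() → 83): value 83
after step 3 (e3 load() (pending, included)): value 83
after step 4 (e4 load() (pending, included)): value 83
after step 5 (e5 load() → 83): value 83
after step 6 (e6 load() → 83): value 83
at event 12 (e7's time-12 response) nothing linearizes any more
every completion of the 2 pending operations (e3, e4) was checked; none linearizes
take e1, e2, e5, e6, e7 (pending dropped): step 1 already fails, because e1 load() → 83 cannot occur there
take e1, e5, e2, e6, e7 (pending dropped): step 1 already fails, because e1 load() → 83 cannot occur there

12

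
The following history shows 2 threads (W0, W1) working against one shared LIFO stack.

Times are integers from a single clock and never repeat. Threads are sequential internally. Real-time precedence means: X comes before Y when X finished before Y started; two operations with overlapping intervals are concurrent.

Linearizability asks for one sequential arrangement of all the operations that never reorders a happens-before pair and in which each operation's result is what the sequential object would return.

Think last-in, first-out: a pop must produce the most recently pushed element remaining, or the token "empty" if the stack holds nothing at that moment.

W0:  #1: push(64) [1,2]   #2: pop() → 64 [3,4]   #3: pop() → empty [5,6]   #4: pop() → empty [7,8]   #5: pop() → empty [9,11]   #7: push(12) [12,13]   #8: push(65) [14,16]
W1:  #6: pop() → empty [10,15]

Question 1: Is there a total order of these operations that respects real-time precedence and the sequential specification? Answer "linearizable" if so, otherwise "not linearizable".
linearizable

one valid linearization: #1, #2, #3, #4, #5, #6, #7, #8
after step 1 (#1 push(64)): stack <64>
after step 2 (#2 pop() → 64): stack <>
after step 3 (#3 pop() → empty): stack <>
after step 4 (#4 pop() → empty): stack <>
after step 5 (#5 pop() → empty): stack <>
after step 6 (#6 pop() → empty): stack <>
after step 7 (#7 push(12)): stack <12>
after step 8 (#8 push(65)): stack <12,65>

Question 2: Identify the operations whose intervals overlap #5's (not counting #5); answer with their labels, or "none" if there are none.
Answer: #6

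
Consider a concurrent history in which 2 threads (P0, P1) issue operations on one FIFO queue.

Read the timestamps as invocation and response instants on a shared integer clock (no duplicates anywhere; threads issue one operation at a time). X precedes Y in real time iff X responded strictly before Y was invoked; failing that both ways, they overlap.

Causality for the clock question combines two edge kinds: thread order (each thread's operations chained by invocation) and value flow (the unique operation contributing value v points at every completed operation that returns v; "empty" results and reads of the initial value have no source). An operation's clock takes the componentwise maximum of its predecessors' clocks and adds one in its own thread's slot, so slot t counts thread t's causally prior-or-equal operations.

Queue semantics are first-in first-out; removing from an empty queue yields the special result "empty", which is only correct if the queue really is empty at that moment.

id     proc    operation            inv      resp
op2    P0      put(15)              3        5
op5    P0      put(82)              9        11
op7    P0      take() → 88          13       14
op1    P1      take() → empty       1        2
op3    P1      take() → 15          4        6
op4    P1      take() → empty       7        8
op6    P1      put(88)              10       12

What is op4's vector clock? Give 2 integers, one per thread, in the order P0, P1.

no predecessors for op1 (invoked 1): P1 increments from zero → (0, 1)
no predecessors for op2 (invoked 3): P0 increments from zero → (1, 0)
invoked at 9, op5 merges VC(op2)=(1, 0) and bumps P0's slot → (2, 0)
invoked at 4, op3 merges VC(op1)=(0, 1), VC(op2)=(1, 0) and bumps P1's slot → (1, 2)
invoked at 7, op4 merges VC(op3)=(1, 2) and bumps P1's slot → (1, 3)
invoked at 10, op6 merges VC(op4)=(1, 3) and bumps P1's slot → (1, 4)
invoked at 13, op7 merges VC(op5)=(2, 0), VC(op6)=(1, 4) and bumps P0's slot → (3, 4)
target: VC(op4) = (1, 3)

(1, 3)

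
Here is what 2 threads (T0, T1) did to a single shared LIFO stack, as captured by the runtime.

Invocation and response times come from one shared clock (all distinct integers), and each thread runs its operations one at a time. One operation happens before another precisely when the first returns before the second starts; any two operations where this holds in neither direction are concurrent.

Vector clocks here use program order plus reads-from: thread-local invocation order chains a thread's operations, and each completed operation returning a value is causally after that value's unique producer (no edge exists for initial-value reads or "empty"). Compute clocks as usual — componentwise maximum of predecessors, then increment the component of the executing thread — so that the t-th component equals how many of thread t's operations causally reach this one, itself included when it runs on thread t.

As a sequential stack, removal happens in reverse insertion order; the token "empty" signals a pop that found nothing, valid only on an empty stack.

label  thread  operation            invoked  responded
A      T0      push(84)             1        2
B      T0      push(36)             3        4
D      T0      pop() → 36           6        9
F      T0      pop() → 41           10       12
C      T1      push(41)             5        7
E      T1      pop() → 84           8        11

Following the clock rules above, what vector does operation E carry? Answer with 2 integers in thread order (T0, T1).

(1, 2)

root op C, invoked 5: fresh clock plus T1's own tick → (0, 1)
root op A, invoked 1: fresh clock plus T0's own tick → (1, 0)
from VC(A)=(1, 0), B (invoked 3) maxes components and bumps T0 → (2, 0)
from VC(A)=(1, 0), VC(C)=(0, 1), E (invoked 8) maxes components and bumps T1 → (1, 2)
from VC(B)=(2, 0), D (invoked 6) maxes components and bumps T0 → (3, 0)
from VC(C)=(0, 1), VC(D)=(3, 0), F (invoked 10) maxes components and bumps T0 → (4, 1)
target: VC(E) = (1, 2)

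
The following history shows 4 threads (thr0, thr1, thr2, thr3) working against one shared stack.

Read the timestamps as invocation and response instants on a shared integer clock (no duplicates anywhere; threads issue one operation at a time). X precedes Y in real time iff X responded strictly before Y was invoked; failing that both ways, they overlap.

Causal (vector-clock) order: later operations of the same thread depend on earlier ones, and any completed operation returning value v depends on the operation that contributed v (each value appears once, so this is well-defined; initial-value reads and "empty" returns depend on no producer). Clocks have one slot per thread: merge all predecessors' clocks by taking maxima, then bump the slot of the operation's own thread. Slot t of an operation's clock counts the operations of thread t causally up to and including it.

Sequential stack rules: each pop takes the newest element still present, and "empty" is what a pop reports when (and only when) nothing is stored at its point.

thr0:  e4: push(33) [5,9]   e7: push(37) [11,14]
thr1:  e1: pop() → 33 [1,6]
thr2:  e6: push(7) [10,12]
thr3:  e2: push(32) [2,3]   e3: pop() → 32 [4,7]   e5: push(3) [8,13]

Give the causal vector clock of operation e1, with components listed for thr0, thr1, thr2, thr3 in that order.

(1, 1, 0, 0)

no predecessors for e2 (invoked 2): thr3 increments from zero → (0, 0, 0, 1)
no predecessors for e6 (invoked 10): thr2 increments from zero → (0, 0, 1, 0)
no predecessors for e4 (invoked 5): thr0 increments from zero → (1, 0, 0, 0)
from VC(e2)=(0, 0, 0, 1), e3 (invoked 4) maxes components and bumps thr3 → (0, 0, 0, 2)
from VC(e4)=(1, 0, 0, 0), e1 (invoked 1) maxes components and bumps thr1 → (1, 1, 0, 0)
from VC(e4)=(1, 0, 0, 0), e7 (invoked 11) maxes components and bumps thr0 → (2, 0, 0, 0)
from VC(e3)=(0, 0, 0, 2), e5 (invoked 8) maxes components and bumps thr3 → (0, 0, 0, 3)
target: VC(e1) = (1, 1, 0, 0)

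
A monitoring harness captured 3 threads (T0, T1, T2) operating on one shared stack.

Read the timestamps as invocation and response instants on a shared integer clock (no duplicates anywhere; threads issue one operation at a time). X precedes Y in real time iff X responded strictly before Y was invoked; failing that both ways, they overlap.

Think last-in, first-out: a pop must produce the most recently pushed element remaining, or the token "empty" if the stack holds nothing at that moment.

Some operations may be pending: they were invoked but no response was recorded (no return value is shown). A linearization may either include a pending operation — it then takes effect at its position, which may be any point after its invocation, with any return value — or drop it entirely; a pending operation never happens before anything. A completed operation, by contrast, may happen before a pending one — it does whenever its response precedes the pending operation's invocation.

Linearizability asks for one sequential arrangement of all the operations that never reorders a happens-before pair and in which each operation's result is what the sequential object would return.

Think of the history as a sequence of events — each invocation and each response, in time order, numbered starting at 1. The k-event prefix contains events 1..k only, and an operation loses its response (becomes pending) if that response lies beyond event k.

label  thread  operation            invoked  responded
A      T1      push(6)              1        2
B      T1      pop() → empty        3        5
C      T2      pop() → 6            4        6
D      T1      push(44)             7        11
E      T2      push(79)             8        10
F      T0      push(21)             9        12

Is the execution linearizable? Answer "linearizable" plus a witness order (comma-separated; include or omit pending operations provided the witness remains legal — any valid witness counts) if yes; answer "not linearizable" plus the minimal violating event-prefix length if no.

linearizable — witness: A, C, B, D, E, F

1. A push(6), leaving stack <6>
2. C pop() → 6, leaving stack <>
3. B pop() → empty, leaving stack <>
4. D push(44), leaving stack <44>
5. E push(79), leaving stack <44,79>
6. F push(21), leaving stack <44,79,21>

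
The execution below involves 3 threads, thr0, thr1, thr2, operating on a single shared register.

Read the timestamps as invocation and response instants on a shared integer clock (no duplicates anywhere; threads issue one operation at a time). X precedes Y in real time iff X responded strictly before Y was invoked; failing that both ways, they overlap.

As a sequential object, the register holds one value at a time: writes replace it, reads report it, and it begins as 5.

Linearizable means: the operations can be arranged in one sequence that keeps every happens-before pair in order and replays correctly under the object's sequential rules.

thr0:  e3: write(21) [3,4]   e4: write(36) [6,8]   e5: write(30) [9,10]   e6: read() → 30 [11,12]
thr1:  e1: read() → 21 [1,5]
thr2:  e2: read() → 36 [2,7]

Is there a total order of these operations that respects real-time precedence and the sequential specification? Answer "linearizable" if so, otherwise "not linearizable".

linearizable

witness order: e3, e1, e4, e2, e5, e6
step 1: e3 write(21) — value 21
step 2: e1 read() → 21 — value 21
step 3: e4 write(36) — value 36
step 4: e2 read() → 36 — value 36
step 5: e5 write(30) — value 30
step 6: e6 read() → 30 — value 30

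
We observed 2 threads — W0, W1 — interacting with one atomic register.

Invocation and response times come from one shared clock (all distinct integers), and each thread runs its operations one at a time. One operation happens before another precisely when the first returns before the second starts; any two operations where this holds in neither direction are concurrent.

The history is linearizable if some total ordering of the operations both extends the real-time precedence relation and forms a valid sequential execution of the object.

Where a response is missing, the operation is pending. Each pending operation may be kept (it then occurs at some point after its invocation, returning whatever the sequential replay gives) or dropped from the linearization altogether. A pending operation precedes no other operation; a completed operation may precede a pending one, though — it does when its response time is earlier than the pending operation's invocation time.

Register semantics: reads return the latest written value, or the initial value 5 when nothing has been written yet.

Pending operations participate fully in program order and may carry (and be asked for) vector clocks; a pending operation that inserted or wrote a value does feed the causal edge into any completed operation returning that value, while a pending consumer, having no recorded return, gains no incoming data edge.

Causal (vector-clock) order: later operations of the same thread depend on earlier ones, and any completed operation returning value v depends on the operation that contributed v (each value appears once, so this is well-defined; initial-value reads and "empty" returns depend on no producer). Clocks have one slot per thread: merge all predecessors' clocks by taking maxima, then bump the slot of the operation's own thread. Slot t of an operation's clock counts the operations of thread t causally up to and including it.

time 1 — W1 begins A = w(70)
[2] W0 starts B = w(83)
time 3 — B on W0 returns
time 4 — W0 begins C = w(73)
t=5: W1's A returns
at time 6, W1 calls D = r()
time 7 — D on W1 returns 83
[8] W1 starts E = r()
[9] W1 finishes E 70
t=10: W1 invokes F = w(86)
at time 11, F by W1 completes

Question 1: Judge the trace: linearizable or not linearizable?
the violation lands at event 9, E's response at time 9: events 1..8 linearize, events 1..9 do not
all 2 real-time-respecting orders fail — 4 completed atomic register operations, no legal replay
no escape via the 1 pending operation (C): every completion choice fails
for example A, B, D, E (pending dropped) fails at step 4: E r() → 70 is not legal there
for example B, A, D, E (pending dropped) fails at step 3: D r() → 83 is not legal there

not linearizable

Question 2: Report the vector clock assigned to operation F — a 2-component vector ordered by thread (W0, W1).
Answer: (1, 4)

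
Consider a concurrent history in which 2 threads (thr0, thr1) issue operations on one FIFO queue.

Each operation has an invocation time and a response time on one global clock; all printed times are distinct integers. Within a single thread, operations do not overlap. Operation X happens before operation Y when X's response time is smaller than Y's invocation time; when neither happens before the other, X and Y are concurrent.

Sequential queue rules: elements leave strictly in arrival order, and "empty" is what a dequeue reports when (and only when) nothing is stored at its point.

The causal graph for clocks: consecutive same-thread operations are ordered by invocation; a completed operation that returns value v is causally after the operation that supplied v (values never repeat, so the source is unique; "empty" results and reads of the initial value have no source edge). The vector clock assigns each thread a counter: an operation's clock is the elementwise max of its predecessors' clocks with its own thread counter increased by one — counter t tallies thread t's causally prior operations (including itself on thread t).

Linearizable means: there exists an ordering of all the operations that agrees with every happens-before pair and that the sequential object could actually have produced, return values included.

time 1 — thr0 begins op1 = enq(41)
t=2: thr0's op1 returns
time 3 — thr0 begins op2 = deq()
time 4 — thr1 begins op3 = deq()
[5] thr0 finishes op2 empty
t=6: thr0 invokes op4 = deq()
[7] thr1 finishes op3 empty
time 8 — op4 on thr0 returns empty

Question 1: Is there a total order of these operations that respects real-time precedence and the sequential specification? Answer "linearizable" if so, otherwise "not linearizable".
not linearizable

already the first 7 events (up to op3's response at time 7) admit no linearization; the first 6 still do
checked exhaustively: 2 real-time-consistent orders of 3 completed operations, zero legal FIFO queue replays
no escape via the 1 pending operation (op4): every completion choice fails
take op1, op2, op3 (pending dropped): step 2 already fails, because op2 deq() → empty cannot occur there
take op1, op3, op2 (pending dropped): step 2 already fails, because op3 deq() → empty cannot occur there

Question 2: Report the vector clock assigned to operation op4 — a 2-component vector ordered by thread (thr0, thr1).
(3, 0)

no predecessors for op3 (invoked 4): thr1 increments from zero → (0, 1)
no predecessors for op1 (invoked 1): thr0 increments from zero → (1, 0)
VC(op2, invoked at 3): max of VC(op1)=(1, 0), then +1 on thread thr0 → (2, 0)
VC(op4, invoked at 6): max of VC(op2)=(2, 0), then +1 on thread thr0 → (3, 0)
target: VC(op4) = (3, 0)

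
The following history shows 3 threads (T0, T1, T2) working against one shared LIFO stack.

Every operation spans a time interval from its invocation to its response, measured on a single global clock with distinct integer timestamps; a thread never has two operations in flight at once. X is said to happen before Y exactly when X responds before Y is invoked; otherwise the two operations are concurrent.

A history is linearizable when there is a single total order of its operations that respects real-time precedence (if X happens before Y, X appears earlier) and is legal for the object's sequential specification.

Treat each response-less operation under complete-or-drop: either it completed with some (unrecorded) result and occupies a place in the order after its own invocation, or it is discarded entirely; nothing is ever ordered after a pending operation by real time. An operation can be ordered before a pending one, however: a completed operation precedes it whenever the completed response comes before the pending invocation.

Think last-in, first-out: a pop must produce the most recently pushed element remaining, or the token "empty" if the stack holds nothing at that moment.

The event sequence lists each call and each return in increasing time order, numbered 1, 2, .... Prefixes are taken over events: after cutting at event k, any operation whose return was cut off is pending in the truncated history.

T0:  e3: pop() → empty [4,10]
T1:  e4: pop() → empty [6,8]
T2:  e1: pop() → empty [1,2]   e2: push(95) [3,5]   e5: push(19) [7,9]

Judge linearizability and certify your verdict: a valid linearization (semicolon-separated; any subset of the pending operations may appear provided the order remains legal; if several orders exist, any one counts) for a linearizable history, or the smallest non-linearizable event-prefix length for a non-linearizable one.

not linearizable — minimal violating prefix: 10 events

cut after 9 events: linearizable; cut after 10 events (e3 responds, time 10): not linearizable
8 orders of the 5 completed LIFO stack ops respect real time; none is legal
sample order e1, e2, e3, e4, e5 stalls at step 3 — e3 pop() → empty has no legal effect
sample order e1, e2, e3, e5, e4 stalls at step 3 — e3 pop() → empty has no legal effect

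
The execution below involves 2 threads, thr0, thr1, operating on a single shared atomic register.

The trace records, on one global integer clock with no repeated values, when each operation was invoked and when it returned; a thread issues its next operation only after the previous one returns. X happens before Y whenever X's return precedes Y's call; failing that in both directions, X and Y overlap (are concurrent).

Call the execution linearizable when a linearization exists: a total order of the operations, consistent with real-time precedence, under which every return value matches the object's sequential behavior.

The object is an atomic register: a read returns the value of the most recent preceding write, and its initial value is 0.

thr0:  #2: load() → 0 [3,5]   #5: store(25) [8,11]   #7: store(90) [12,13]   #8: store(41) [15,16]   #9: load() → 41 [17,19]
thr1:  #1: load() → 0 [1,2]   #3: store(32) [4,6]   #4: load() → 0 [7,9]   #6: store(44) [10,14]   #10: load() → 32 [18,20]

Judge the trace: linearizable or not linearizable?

not linearizable

through event 8 a valid linearization exists; event 9 (#4 responding at time 9) ends that
checked exhaustively: 2 real-time-consistent orders of 4 completed operations, zero legal atomic register replays
completion choices over the 1 pending operation (#5) were checked; none helps
take #1, #2, #3, #4 (pending dropped): step 4 already fails, because #4 load() → 0 cannot occur there
take #1, #3, #2, #4 (pending dropped): step 3 already fails, because #2 load() → 0 cannot occur there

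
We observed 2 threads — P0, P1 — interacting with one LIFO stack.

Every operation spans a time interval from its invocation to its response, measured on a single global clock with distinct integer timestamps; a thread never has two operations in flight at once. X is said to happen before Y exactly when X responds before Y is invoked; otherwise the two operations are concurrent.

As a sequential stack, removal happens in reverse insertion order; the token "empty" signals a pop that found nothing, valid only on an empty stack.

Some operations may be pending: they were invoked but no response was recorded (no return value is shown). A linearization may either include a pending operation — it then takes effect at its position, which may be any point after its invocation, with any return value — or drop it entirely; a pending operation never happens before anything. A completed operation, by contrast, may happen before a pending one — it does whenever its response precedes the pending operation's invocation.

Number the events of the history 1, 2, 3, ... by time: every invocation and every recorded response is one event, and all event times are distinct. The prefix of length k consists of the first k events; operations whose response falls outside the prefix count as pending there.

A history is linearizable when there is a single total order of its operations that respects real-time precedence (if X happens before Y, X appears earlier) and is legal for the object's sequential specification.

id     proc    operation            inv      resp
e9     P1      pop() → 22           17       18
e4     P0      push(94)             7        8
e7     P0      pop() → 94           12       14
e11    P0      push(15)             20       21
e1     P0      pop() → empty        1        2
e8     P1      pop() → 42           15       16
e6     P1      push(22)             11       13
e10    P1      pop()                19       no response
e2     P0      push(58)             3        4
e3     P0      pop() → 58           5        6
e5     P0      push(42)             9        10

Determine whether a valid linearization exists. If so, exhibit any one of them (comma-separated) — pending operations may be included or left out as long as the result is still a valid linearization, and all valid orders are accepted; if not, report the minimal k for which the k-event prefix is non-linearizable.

cut after 13 events: linearizable; cut after 14 events (e7 responds, time 14): not linearizable
no legal order exists: 2 real-time-consistent candidates over 7 completed LIFO stack operations, all rejected
one such order, e1, e2, e3, e4, e5, e6, e7, breaks at step 7 where e7 pop() → 94 is illegal
one such order, e1, e2, e3, e4, e5, e7, e6, breaks at step 6 where e7 pop() → 94 is illegal

not linearizable — minimal violating prefix: 14 events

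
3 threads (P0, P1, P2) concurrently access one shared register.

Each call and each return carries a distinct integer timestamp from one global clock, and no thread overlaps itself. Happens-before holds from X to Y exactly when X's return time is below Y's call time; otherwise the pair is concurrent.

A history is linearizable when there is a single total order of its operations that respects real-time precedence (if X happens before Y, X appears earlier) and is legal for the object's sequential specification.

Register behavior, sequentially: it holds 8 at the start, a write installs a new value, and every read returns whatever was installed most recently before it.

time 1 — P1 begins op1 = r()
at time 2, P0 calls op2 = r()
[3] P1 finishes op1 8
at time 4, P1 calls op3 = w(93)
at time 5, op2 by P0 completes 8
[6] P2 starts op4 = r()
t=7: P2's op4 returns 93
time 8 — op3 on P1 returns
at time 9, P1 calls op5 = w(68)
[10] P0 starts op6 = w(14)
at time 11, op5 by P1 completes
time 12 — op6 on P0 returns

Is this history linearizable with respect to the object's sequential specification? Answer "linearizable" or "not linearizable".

witness order: op1, op2, op3, op4, op5, op6
1. op1 r() → 8, leaving value 8
2. op2 r() → 8, leaving value 8
3. op3 w(93), leaving value 93
4. op4 r() → 93, leaving value 93
5. op5 w(68), leaving value 68
6. op6 w(14), leaving value 14

linearizable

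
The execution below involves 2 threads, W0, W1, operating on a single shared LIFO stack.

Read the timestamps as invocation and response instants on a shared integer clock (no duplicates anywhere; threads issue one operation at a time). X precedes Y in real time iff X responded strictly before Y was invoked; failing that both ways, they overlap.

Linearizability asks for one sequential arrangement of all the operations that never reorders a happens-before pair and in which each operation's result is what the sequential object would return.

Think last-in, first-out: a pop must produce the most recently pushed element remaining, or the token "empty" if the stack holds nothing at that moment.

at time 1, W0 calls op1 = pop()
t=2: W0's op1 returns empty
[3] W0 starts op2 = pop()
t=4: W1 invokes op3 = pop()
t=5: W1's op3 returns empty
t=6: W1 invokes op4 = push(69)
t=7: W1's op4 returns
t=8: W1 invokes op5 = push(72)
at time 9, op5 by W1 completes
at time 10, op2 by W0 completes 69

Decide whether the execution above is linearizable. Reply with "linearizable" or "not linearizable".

linearizable

witness order: op1, op3, op4, op2, op5
after step 1 (op1 pop() → empty): stack <>
after step 2 (op3 pop() → empty): stack <>
after step 3 (op4 push(69)): stack <69>
after step 4 (op2 pop() → 69): stack <>
after step 5 (op5 push(72)): stack <72>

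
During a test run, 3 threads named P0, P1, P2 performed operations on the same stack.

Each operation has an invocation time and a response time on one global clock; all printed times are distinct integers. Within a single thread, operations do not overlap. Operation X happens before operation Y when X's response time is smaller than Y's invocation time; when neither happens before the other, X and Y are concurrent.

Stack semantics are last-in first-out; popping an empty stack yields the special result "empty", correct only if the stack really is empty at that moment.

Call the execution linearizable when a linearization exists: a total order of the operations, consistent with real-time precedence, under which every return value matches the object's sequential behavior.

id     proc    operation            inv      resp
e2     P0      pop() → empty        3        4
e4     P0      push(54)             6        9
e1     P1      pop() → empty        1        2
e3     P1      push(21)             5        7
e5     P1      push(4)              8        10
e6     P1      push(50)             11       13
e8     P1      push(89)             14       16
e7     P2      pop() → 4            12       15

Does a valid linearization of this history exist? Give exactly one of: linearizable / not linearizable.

linearizable

one valid linearization: e1, e2, e3, e4, e5, e7, e6, e8
step 1: e1 pop() → empty — stack <>
step 2: e2 pop() → empty — stack <>
step 3: e3 push(21) — stack <21>
step 4: e4 push(54) — stack <21,54>
step 5: e5 push(4) — stack <21,54,4>
step 6: e7 pop() → 4 — stack <21,54>
step 7: e6 push(50) — stack <21,54,50>
step 8: e8 push(89) — stack <21,54,50,89>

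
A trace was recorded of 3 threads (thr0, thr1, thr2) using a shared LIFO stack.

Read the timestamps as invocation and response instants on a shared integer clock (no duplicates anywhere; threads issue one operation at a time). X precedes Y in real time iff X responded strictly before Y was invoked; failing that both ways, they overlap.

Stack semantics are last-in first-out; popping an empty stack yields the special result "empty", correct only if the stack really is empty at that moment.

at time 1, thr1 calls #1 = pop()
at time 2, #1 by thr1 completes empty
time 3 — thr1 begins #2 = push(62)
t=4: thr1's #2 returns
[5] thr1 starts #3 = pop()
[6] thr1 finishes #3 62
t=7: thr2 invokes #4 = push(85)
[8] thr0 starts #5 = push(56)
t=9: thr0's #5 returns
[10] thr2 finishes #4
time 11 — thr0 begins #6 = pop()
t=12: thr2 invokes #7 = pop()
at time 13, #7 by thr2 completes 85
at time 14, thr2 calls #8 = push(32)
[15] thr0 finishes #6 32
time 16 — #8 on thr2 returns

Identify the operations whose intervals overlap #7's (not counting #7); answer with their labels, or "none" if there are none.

#6

concurrent with #7 ([12,13]): every op whose interval crosses 12..13
#1 [1,2]: before
#2 [3,4]: before
#3 [5,6]: before
#4 [7,10]: before
#5 [8,9]: before
#6 [11,15]: concurrent
#8 [14,16]: after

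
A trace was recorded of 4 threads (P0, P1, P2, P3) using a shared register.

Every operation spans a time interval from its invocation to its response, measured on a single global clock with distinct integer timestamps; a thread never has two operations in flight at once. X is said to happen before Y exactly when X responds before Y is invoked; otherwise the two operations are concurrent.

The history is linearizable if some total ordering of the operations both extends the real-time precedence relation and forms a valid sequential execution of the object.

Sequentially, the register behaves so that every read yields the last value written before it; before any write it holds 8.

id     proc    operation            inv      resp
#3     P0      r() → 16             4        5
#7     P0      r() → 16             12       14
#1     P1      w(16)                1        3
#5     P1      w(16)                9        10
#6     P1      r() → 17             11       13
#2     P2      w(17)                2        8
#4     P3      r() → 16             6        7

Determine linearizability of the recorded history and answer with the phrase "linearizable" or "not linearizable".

the violation lands at event 13, #6's response at time 13: events 1..12 linearize, events 1..13 do not
all 4 real-time-respecting orders fail — 6 completed register operations, no legal replay
include/drop combinations of the 1 pending operation (#7) were all tried; none helps
take #1, #2, #3, #4, #5, #6 (pending dropped): step 3 already fails, because #3 r() → 16 cannot occur there
take #1, #3, #2, #4, #5, #6 (pending dropped): step 4 already fails, because #4 r() → 16 cannot occur there

not linearizable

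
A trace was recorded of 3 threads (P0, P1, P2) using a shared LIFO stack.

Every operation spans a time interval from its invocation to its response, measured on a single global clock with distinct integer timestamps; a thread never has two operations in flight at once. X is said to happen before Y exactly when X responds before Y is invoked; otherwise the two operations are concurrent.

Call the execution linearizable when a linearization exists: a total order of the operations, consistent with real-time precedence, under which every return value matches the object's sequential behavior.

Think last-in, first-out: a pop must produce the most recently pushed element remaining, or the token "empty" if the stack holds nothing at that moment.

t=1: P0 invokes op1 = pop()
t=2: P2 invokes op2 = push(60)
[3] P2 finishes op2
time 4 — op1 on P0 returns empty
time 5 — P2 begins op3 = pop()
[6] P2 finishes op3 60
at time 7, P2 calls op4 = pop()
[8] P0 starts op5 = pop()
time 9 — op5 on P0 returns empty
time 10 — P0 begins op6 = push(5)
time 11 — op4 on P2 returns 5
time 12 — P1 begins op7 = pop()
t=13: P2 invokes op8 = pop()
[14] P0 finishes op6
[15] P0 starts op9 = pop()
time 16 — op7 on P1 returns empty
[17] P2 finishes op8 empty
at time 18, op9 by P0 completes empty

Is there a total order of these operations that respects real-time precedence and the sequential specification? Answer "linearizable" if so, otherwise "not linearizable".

one valid linearization: op1, op2, op3, op5, op6, op4, op7, op8, op9
after step 1 (op1 pop() → empty): stack <>
after step 2 (op2 push(60)): stack <60>
after step 3 (op3 pop() → 60): stack <>
after step 4 (op5 pop() → empty): stack <>
after step 5 (op6 push(5)): stack <5>
after step 6 (op4 pop() → 5): stack <>
after step 7 (op7 pop() → empty): stack <>
after step 8 (op8 pop() → empty): stack <>
after step 9 (op9 pop() → empty): stack <>

linearizable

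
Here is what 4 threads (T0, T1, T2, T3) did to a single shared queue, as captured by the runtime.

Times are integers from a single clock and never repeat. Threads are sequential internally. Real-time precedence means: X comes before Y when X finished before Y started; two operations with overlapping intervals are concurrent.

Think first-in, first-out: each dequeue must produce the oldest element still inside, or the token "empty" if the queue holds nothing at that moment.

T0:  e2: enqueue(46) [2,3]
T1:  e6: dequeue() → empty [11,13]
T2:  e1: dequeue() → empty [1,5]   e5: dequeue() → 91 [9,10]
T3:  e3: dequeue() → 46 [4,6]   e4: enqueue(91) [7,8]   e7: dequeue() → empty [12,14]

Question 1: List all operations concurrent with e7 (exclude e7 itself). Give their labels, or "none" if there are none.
Answer: e6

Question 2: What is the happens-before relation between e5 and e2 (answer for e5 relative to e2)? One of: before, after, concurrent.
Answer: after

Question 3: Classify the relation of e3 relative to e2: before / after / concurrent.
Answer: after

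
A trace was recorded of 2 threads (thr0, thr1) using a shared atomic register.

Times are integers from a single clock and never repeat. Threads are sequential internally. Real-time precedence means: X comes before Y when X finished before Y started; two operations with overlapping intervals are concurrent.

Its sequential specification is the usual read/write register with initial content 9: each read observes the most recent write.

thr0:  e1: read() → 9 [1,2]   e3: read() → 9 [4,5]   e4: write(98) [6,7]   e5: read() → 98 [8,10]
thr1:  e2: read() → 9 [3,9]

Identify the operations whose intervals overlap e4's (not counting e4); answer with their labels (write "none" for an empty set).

e2

e4 runs from 6 to 7; window-overlapping ops are concurrent
e1 [1,2]: before
e2 [3,9]: concurrent
e3 [4,5]: before
e5 [8,10]: after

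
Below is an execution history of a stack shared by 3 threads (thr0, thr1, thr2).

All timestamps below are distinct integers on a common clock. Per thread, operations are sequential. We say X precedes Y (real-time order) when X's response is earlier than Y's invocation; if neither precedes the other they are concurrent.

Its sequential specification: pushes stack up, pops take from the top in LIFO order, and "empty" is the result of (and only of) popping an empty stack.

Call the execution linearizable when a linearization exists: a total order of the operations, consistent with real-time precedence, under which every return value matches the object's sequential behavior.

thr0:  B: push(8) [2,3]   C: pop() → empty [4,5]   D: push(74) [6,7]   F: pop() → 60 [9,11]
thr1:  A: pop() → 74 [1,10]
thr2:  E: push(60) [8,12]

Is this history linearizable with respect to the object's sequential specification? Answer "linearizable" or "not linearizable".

not linearizable

through event 9 a valid linearization exists; event 10 (A responding at time 10) ends that
all 4 real-time-respecting orders fail — 4 completed stack operations, no legal replay
include/drop combinations of the 2 pending operations (E, F) were all tried; none helps
for example A, B, C, D (pending dropped) fails at step 1: A pop() → 74 is not legal there
for example B, A, C, D (pending dropped) fails at step 2: A pop() → 74 is not legal there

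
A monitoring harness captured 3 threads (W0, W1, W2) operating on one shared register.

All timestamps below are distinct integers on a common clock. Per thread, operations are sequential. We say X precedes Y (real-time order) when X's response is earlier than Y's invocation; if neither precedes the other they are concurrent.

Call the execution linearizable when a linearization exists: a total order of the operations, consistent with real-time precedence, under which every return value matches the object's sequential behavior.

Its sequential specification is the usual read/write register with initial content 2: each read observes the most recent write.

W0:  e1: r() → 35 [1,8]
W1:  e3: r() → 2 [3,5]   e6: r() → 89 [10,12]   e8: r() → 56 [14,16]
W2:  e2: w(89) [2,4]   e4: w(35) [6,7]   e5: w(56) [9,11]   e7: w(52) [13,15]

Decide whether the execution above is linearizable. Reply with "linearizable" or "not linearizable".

events 1..11 are fine; event 12 — the response of e6 at time 12 — makes the prefix non-linearizable
checked exhaustively: 16 real-time-consistent orders of 6 completed operations, zero legal register replays
sample order e1, e2, e3, e4, e5, e6 stalls at step 1 — e1 r() → 35 has no legal effect
sample order e1, e2, e3, e4, e6, e5 stalls at step 1 — e1 r() → 35 has no legal effect

not linearizable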